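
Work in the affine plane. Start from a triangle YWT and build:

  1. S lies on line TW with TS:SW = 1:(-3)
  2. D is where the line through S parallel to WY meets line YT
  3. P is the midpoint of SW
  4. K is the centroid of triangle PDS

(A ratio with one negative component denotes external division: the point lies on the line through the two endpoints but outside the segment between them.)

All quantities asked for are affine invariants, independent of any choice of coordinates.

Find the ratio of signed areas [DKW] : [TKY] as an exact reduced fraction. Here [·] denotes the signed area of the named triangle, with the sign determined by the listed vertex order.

[DKW]:[TKY] = 9/2

Work in coordinates with Y = (0, 0), W = (1, 0), T = (0, 1).
1. S lies on line TW with TS:SW = 1:(-3) ⇒ S = (-1/2, 3/2)
2. D is where the line through S parallel to WY meets line YT ⇒ D = (0, 3/2)
3. P is the midpoint of SW ⇒ P = (1/4, 3/4)
4. K is the centroid of triangle PDS ⇒ K = (-1/12, 5/4)
2·[DKW] = 3/8, 2·[TKY] = 1/12
[DKW]:[TKY] = 3/8:1/12 = 9/2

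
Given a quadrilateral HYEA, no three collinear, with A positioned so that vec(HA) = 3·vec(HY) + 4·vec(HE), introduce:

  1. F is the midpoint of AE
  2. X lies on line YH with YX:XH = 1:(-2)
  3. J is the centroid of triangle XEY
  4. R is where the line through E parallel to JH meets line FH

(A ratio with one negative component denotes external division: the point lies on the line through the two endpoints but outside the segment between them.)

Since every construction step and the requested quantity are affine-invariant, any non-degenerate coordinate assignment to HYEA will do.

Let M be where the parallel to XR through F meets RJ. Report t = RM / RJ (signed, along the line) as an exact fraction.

t = -3

Assign H = (0, 0), Y = (1, 0), E = (0, 1), A = (3, 4) — the answer is frame-independent, so this choice is without loss of generality.
1. F is the midpoint of AE ⇒ F = (3/2, 5/2)
2. X lies on line YH with YX:XH = 1:(-2) ⇒ X = (2, 0)
3. J is the centroid of triangle XEY ⇒ J = (1, 1/3)
4. R is where the line through E parallel to JH meets line FH ⇒ R = (3/4, 5/4)
through F parallel to XR: direction (-5/4, 5/4); meets RJ at M = (0, 4)
M = R + t·(J−R) with t = -3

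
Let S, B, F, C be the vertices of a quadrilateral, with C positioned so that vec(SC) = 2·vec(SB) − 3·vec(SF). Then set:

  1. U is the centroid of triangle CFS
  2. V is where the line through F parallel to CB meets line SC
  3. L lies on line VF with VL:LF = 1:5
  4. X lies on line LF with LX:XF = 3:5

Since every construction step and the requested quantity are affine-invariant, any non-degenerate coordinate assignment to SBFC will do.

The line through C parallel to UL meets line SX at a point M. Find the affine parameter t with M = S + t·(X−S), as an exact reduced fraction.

t = 72

Set S = (0, 0), B = (1, 0), F = (0, 1), C = (2, -3); any affine frame gives the same invariant.
1. U is the centroid of triangle CFS ⇒ U = (2/3, -2/3)
2. V is where the line through F parallel to CB meets line SC ⇒ V = (2/3, -1)
3. L lies on line VF with VL:LF = 1:5 ⇒ L = (5/9, -2/3)
4. X lies on line LF with LX:XF = 3:5 ⇒ X = (25/72, -1/24)
through C parallel to UL: direction (-1/9, 0); meets SX at M = (25, -3)
M = S + t·(X−S) with t = 72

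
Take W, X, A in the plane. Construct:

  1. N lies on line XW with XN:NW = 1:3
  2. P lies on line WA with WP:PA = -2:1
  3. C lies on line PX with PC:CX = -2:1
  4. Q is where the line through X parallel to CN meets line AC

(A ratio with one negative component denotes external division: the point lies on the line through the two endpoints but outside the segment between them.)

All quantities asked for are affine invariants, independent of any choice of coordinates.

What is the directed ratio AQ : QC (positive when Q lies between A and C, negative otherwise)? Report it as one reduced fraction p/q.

Set W = (0, 0), X = (1, 0), A = (0, 1); any affine frame gives the same invariant.
1. N lies on line XW with XN:NW = 1:3 ⇒ N = (3/4, 0)
2. P lies on line WA with WP:PA = -2:1 ⇒ P = (0, 2)
3. C lies on line PX with PC:CX = -2:1 ⇒ C = (2, -2)
4. Q is where the line through X parallel to CN meets line AC ⇒ Q = (6, -8)
Q = A + t·(C−A) with t = 3, so AQ:QC = t:(1−t) = 3:-2

AQ:QC = -3/2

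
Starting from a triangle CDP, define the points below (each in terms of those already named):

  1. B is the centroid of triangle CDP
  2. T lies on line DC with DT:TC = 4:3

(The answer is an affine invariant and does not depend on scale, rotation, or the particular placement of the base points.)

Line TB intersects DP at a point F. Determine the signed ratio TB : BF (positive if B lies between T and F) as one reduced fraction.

Set C = (0, 0), D = (1, 0), P = (0, 1); any affine frame gives the same invariant.
1. B is the centroid of triangle CDP ⇒ B = (1/3, 1/3)
2. T lies on line DC with DT:TC = 4:3 ⇒ T = (3/7, 0)
line TB meets DP at F = (1/5, 4/5)
B = T + t·(F−T) with t = 5/12, so TB:BF = 5/12:7/12

TB:BF = 5/7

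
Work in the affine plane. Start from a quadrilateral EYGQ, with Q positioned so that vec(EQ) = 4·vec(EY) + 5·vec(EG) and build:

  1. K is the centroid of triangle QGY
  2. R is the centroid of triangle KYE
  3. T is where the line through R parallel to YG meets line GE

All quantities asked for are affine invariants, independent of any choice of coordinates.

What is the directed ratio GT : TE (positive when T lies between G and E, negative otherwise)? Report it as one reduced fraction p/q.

Set E = (0, 0), Y = (1, 0), G = (0, 1), Q = (4, 5); any affine frame gives the same invariant.
1. K is the centroid of triangle QGY ⇒ K = (5/3, 2)
2. R is the centroid of triangle KYE ⇒ R = (8/9, 2/3)
3. T is where the line through R parallel to YG meets line GE ⇒ T = (0, 14/9)
T = G + t·(E−G) with t = -5/9, so GT:TE = t:(1−t) = -5/9:14/9

GT:TE = -5/14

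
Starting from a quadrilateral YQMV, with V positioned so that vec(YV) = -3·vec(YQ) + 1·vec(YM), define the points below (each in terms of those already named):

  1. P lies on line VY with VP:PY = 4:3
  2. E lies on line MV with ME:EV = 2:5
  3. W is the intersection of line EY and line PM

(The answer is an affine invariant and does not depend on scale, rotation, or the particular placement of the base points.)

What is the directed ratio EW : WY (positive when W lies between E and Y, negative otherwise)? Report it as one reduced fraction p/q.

EW:WY = 8/21

Set Y = (0, 0), Q = (1, 0), M = (0, 1), V = (-3, 1); any affine frame gives the same invariant.
1. P lies on line VY with VP:PY = 4:3 ⇒ P = (-9/7, 3/7)
2. E lies on line MV with ME:EV = 2:5 ⇒ E = (-6/7, 1)
3. W is the intersection of line EY and line PM ⇒ W = (-18/29, 21/29)
W = E + t·(Y−E) with t = 8/29, so EW:WY = t:(1−t) = 8/29:21/29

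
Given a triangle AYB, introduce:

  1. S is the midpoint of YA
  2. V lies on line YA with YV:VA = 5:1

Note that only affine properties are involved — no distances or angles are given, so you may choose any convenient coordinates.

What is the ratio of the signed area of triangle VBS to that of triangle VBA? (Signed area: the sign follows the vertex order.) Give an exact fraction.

[VBS]:[VBA] = -2

Assign A = (0, 0), Y = (1, 0), B = (0, 1) — the answer is frame-independent, so this choice is without loss of generality.
1. S is the midpoint of YA ⇒ S = (1/2, 0)
2. V lies on line YA with YV:VA = 5:1 ⇒ V = (1/6, 0)
2·[VBS] = -1/3, 2·[VBA] = 1/6
[VBS]:[VBA] = -1/3:1/6 = -2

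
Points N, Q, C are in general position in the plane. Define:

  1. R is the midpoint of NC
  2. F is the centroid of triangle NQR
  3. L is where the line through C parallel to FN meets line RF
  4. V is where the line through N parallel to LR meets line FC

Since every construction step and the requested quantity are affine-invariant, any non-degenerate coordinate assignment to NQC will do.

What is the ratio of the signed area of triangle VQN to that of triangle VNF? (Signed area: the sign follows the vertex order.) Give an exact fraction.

[VQN]:[VNF] = -2

Choose coordinates N = (0, 0), Q = (1, 0), C = (0, 1).
1. R is the midpoint of NC ⇒ R = (0, 1/2)
2. F is the centroid of triangle NQR ⇒ F = (1/3, 1/6)
3. L is where the line through C parallel to FN meets line RF ⇒ L = (-1/3, 5/6)
4. V is where the line through N parallel to LR meets line FC ⇒ V = (2/3, -2/3)
2·[VQN] = 2/3, 2·[VNF] = -1/3
[VQN]:[VNF] = 2/3:-1/3 = -2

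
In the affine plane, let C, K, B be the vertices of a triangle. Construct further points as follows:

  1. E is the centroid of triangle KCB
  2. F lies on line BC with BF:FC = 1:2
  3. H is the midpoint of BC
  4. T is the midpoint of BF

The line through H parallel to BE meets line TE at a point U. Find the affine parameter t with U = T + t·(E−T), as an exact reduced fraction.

t = -2

Set C = (0, 0), K = (1, 0), B = (0, 1); any affine frame gives the same invariant.
1. E is the centroid of triangle KCB ⇒ E = (1/3, 1/3)
2. F lies on line BC with BF:FC = 1:2 ⇒ F = (0, 2/3)
3. H is the midpoint of BC ⇒ H = (0, 1/2)
4. T is the midpoint of BF ⇒ T = (0, 5/6)
through H parallel to BE: direction (1/3, -2/3); meets TE at U = (-2/3, 11/6)
U = T + t·(E−T) with t = -2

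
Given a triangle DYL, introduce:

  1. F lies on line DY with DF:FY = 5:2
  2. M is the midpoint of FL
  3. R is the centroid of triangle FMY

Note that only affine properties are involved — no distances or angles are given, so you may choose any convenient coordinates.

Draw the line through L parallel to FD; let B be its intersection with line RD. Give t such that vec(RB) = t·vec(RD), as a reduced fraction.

Work in coordinates with D = (0, 0), Y = (1, 0), L = (0, 1).
1. F lies on line DY with DF:FY = 5:2 ⇒ F = (5/7, 0)
2. M is the midpoint of FL ⇒ M = (5/14, 1/2)
3. R is the centroid of triangle FMY ⇒ R = (29/42, 1/6)
through L parallel to FD: direction (-5/7, 0); meets RD at B = (29/7, 1)
B = R + t·(D−R) with t = -5

t = -5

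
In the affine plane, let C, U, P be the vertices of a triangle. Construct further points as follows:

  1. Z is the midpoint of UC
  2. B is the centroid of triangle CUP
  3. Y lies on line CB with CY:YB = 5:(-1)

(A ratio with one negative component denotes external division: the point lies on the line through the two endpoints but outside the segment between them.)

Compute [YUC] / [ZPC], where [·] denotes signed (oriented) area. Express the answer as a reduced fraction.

Work in coordinates with C = (0, 0), U = (1, 0), P = (0, 1).
1. Z is the midpoint of UC ⇒ Z = (1/2, 0)
2. B is the centroid of triangle CUP ⇒ B = (1/3, 1/3)
3. Y lies on line CB with CY:YB = 5:(-1) ⇒ Y = (5/12, 5/12)
2·[YUC] = -5/12, 2·[ZPC] = 1/2
[YUC]:[ZPC] = -5/12:1/2 = -5/6

[YUC]:[ZPC] = -5/6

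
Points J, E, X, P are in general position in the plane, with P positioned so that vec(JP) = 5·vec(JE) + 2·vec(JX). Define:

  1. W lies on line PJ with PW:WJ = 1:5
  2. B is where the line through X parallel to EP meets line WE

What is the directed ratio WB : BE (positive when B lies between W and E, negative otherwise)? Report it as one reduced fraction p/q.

Set J = (0, 0), E = (1, 0), X = (0, 1), P = (5, 2); any affine frame gives the same invariant.
1. W lies on line PJ with PW:WJ = 1:5 ⇒ W = (25/6, 5/3)
2. B is where the line through X parallel to EP meets line WE ⇒ B = (58, 30)
B = W + t·(E−W) with t = -17, so WB:BE = t:(1−t) = -17:18

WB:BE = -17/18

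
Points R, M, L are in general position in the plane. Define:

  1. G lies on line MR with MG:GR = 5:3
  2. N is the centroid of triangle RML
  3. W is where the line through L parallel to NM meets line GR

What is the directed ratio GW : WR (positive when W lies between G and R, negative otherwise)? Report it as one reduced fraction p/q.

GW:WR = -13/16

Choose coordinates R = (0, 0), M = (1, 0), L = (0, 1).
1. G lies on line MR with MG:GR = 5:3 ⇒ G = (3/8, 0)
2. N is the centroid of triangle RML ⇒ N = (1/3, 1/3)
3. W is where the line through L parallel to NM meets line GR ⇒ W = (2, 0)
W = G + t·(R−G) with t = -13/3, so GW:WR = t:(1−t) = -13/3:16/3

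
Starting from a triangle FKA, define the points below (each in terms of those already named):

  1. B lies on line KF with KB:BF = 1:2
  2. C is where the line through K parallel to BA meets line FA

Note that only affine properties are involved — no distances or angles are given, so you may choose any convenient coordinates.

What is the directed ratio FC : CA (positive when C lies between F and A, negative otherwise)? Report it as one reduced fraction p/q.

FC:CA = -3

Set F = (0, 0), K = (1, 0), A = (0, 1); any affine frame gives the same invariant.
1. B lies on line KF with KB:BF = 1:2 ⇒ B = (2/3, 0)
2. C is where the line through K parallel to BA meets line FA ⇒ C = (0, 3/2)
C = F + t·(A−F) with t = 3/2, so FC:CA = t:(1−t) = 3/2:-1/2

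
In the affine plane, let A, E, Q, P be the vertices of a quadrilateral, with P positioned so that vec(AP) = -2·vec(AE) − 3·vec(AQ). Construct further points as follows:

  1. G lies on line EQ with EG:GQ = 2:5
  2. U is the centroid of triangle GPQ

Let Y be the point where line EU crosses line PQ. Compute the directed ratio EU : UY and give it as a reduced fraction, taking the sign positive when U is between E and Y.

Choose coordinates A = (0, 0), E = (1, 0), Q = (0, 1), P = (-2, -3).
1. G lies on line EQ with EG:GQ = 2:5 ⇒ G = (5/7, 2/7)
2. U is the centroid of triangle GPQ ⇒ U = (-3/7, -4/7)
line EU meets PQ at Y = (-7/8, -3/4)
U = E + t·(Y−E) with t = 16/21, so EU:UY = 16/21:5/21

EU:UY = 16/5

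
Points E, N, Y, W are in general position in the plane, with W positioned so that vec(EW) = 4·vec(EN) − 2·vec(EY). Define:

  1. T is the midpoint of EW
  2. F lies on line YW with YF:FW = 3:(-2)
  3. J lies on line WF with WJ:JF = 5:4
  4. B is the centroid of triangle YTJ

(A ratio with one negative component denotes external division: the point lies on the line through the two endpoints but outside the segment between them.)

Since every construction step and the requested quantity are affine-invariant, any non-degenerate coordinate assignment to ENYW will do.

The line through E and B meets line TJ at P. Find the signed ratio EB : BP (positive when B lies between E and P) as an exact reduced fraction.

Assign E = (0, 0), N = (1, 0), Y = (0, 1), W = (4, -2) — the answer is frame-independent, so this choice is without loss of generality.
1. T is the midpoint of EW ⇒ T = (2, -1)
2. F lies on line YW with YF:FW = 3:(-2) ⇒ F = (12, -8)
3. J lies on line WF with WJ:JF = 5:4 ⇒ J = (76/9, -16/3)
4. B is the centroid of triangle YTJ ⇒ B = (94/27, -16/9)
line EB meets TJ at P = (940/441, -160/147)
B = E + t·(P−E) with t = 49/30, so EB:BP = 49/30:-19/30

EB:BP = -49/19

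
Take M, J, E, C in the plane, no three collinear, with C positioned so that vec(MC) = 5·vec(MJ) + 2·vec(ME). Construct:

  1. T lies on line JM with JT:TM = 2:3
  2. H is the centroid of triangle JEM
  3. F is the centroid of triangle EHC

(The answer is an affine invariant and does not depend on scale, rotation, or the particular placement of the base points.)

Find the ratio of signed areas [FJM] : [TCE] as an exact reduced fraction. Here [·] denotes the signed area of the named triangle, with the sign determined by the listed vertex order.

[FJM]:[TCE] = -25/126

Assign M = (0, 0), J = (1, 0), E = (0, 1), C = (5, 2) — the answer is frame-independent, so this choice is without loss of generality.
1. T lies on line JM with JT:TM = 2:3 ⇒ T = (3/5, 0)
2. H is the centroid of triangle JEM ⇒ H = (1/3, 1/3)
3. F is the centroid of triangle EHC ⇒ F = (16/9, 10/9)
2·[FJM] = -10/9, 2·[TCE] = 28/5
[FJM]:[TCE] = -10/9:28/5 = -25/126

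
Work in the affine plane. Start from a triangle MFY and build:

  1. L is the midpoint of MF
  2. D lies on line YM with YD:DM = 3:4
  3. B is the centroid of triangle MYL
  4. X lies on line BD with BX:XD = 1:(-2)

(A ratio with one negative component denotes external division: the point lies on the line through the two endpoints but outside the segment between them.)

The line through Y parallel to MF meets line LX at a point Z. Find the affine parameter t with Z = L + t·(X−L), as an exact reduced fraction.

Work in coordinates with M = (0, 0), F = (1, 0), Y = (0, 1).
1. L is the midpoint of MF ⇒ L = (1/2, 0)
2. D lies on line YM with YD:DM = 3:4 ⇒ D = (0, 4/7)
3. B is the centroid of triangle MYL ⇒ B = (1/6, 1/3)
4. X lies on line BD with BX:XD = 1:(-2) ⇒ X = (1/3, 2/21)
through Y parallel to MF: direction (1, 0); meets LX at Z = (-5/4, 1)
Z = L + t·(X−L) with t = 21/2

t = 21/2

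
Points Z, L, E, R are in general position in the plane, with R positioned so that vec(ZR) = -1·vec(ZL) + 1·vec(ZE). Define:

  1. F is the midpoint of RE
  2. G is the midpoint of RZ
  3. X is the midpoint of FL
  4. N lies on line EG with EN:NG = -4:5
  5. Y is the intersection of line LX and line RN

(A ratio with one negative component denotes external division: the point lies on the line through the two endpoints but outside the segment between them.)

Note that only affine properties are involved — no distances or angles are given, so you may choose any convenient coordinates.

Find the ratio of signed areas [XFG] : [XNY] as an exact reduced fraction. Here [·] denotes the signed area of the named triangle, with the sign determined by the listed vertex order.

Assign Z = (0, 0), L = (1, 0), E = (0, 1), R = (-1, 1) — the answer is frame-independent, so this choice is without loss of generality.
1. F is the midpoint of RE ⇒ F = (-1/2, 1)
2. G is the midpoint of RZ ⇒ G = (-1/2, 1/2)
3. X is the midpoint of FL ⇒ X = (1/4, 1/2)
4. N lies on line EG with EN:NG = -4:5 ⇒ N = (2, 3)
5. Y is the intersection of line LX and line RN ⇒ Y = (-3/4, 7/6)
2·[XFG] = 3/8, 2·[XNY] = 11/3
[XFG]:[XNY] = 3/8:11/3 = 9/88

[XFG]:[XNY] = 9/88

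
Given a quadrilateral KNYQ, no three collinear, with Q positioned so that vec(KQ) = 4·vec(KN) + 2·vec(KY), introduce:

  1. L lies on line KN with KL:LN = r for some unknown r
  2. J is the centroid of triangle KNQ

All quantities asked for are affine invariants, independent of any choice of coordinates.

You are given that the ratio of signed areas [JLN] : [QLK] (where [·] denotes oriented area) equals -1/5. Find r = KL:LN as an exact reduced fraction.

r = 5/3

Work in coordinates with K = (0, 0), N = (1, 0), Y = (0, 1), Q = (4, 2).
1. With KL:LN = r, write λ = r/(r+1) so L = K + λ·(N−K); L is affine-linear in λ
2. J is the centroid of triangle KNQ ⇒ J = (5/3, 2/3)
Every point depending on L is an affine combination of L and λ-independent points, so each such coordinate is linear in λ; the λ² term in each signed area is a multiple of (N−K)×(N−K) = 0, so 2·[JLN] and 2·[QLK] are each linear in λ. Evaluating at λ=0 and λ=1:
  2·[JLN] = -2/3·λ + 2/3,   2·[QLK] = -2·λ
So [JLN]:[QLK] = (-2/3·λ + 2/3) / (-2·λ). Setting this equal to -1/5:
  -2/3·λ + 2/3 = -1/5·(-2·λ)  ⇒  λ = 5/8
Then r = λ/(1−λ) = (5/8)/(3/8) = 5/3. Check: with r = 5/3, L = (5/8, 0) and [JLN]:[QLK] = -1/5 as required.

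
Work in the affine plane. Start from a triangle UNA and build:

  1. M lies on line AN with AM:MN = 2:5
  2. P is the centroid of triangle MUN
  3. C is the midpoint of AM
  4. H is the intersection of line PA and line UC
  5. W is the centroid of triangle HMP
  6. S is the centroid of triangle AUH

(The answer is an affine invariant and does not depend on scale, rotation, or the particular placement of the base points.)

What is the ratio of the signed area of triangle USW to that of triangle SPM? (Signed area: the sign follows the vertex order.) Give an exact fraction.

[USW]:[SPM] = -89/84

Set U = (0, 0), N = (1, 0), A = (0, 1); any affine frame gives the same invariant.
1. M lies on line AN with AM:MN = 2:5 ⇒ M = (2/7, 5/7)
2. P is the centroid of triangle MUN ⇒ P = (3/7, 5/21)
3. C is the midpoint of AM ⇒ C = (1/7, 6/7)
4. H is the intersection of line PA and line UC ⇒ H = (9/70, 27/35)
5. W is the centroid of triangle HMP ⇒ W = (59/210, 181/315)
6. S is the centroid of triangle AUH ⇒ S = (3/70, 62/105)
2·[USW] = -89/630, 2·[SPM] = 2/15
[USW]:[SPM] = -89/630:2/15 = -89/84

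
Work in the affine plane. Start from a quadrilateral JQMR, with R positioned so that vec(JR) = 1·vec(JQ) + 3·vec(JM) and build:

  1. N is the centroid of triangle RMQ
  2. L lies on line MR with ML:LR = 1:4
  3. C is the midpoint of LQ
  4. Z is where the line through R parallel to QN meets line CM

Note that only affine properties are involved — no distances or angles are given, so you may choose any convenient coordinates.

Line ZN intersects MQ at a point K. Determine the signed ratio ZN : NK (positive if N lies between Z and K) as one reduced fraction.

Set J = (0, 0), Q = (1, 0), M = (0, 1), R = (1, 3); any affine frame gives the same invariant.
1. N is the centroid of triangle RMQ ⇒ N = (2/3, 4/3)
2. L lies on line MR with ML:LR = 1:4 ⇒ L = (1/5, 7/5)
3. C is the midpoint of LQ ⇒ C = (3/5, 7/10)
4. Z is where the line through R parallel to QN meets line CM ⇒ Z = (12/7, 1/7)
line ZN meets MQ at K = (8, -7)
N = Z + t·(K−Z) with t = -1/6, so ZN:NK = -1/6:7/6

ZN:NK = -1/7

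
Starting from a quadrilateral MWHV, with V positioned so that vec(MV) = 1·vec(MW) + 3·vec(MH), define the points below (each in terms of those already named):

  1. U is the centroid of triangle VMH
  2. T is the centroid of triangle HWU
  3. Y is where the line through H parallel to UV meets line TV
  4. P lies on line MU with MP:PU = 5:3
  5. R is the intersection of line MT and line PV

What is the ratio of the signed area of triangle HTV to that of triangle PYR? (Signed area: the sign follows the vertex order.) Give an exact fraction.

[HTV]:[PYR] = 50/9

Set M = (0, 0), W = (1, 0), H = (0, 1), V = (1, 3); any affine frame gives the same invariant.
1. U is the centroid of triangle VMH ⇒ U = (1/3, 4/3)
2. T is the centroid of triangle HWU ⇒ T = (4/9, 7/9)
3. Y is where the line through H parallel to UV meets line TV ⇒ Y = (4/3, 13/3)
4. P lies on line MU with MP:PU = 5:3 ⇒ P = (5/24, 5/6)
5. R is the intersection of line MT and line PV ⇒ R = (-4/15, -7/15)
2·[HTV] = 10/9, 2·[PYR] = 1/5
[HTV]:[PYR] = 10/9:1/5 = 50/9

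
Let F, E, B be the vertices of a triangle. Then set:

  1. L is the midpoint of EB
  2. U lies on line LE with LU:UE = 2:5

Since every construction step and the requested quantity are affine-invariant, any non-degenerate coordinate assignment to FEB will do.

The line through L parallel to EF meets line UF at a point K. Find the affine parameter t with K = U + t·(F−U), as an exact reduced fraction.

Choose coordinates F = (0, 0), E = (1, 0), B = (0, 1).
1. L is the midpoint of EB ⇒ L = (1/2, 1/2)
2. U lies on line LE with LU:UE = 2:5 ⇒ U = (9/14, 5/14)
through L parallel to EF: direction (-1, 0); meets UF at K = (9/10, 1/2)
K = U + t·(F−U) with t = -2/5

t = -2/5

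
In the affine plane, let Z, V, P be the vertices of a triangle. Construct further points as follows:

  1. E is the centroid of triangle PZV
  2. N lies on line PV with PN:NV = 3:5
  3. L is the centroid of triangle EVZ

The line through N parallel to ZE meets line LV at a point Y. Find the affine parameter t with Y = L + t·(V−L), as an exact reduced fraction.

t = -7/8

Work in coordinates with Z = (0, 0), V = (1, 0), P = (0, 1).
1. E is the centroid of triangle PZV ⇒ E = (1/3, 1/3)
2. N lies on line PV with PN:NV = 3:5 ⇒ N = (3/8, 5/8)
3. L is the centroid of triangle EVZ ⇒ L = (4/9, 1/9)
through N parallel to ZE: direction (1/3, 1/3); meets LV at Y = (-1/24, 5/24)
Y = L + t·(V−L) with t = -7/8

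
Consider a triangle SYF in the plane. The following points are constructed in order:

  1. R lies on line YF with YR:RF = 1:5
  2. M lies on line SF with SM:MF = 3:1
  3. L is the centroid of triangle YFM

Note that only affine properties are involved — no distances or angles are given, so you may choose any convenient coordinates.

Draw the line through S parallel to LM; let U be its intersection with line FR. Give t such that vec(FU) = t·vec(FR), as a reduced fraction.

t = 12/5

Choose coordinates S = (0, 0), Y = (1, 0), F = (0, 1).
1. R lies on line YF with YR:RF = 1:5 ⇒ R = (5/6, 1/6)
2. M lies on line SF with SM:MF = 3:1 ⇒ M = (0, 3/4)
3. L is the centroid of triangle YFM ⇒ L = (1/3, 7/12)
through S parallel to LM: direction (-1/3, 1/6); meets FR at U = (2, -1)
U = F + t·(R−F) with t = 12/5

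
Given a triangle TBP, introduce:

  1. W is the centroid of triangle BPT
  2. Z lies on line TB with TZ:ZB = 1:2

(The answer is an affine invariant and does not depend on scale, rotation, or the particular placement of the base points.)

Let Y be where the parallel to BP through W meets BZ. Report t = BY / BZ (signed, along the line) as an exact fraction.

Work in coordinates with T = (0, 0), B = (1, 0), P = (0, 1).
1. W is the centroid of triangle BPT ⇒ W = (1/3, 1/3)
2. Z lies on line TB with TZ:ZB = 1:2 ⇒ Z = (1/3, 0)
through W parallel to BP: direction (-1, 1); meets BZ at Y = (2/3, 0)
Y = B + t·(Z−B) with t = 1/2

t = 1/2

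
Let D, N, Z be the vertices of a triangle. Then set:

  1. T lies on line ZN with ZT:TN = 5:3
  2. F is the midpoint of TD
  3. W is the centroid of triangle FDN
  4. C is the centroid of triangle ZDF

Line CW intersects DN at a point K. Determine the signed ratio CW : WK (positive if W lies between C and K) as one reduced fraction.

Choose coordinates D = (0, 0), N = (1, 0), Z = (0, 1).
1. T lies on line ZN with ZT:TN = 5:3 ⇒ T = (5/8, 3/8)
2. F is the midpoint of TD ⇒ F = (5/16, 3/16)
3. W is the centroid of triangle FDN ⇒ W = (7/16, 1/16)
4. C is the centroid of triangle ZDF ⇒ C = (5/48, 19/48)
line CW meets DN at K = (1/2, 0)
W = C + t·(K−C) with t = 16/19, so CW:WK = 16/19:3/19

CW:WK = 16/3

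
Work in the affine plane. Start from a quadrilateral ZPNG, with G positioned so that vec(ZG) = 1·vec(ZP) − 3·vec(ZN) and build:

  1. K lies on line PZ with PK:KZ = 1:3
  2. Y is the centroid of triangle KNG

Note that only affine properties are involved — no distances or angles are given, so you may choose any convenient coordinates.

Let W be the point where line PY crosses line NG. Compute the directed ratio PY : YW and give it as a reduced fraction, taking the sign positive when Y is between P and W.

PY:YW = 7/2

Set Z = (0, 0), P = (1, 0), N = (0, 1), G = (1, -3); any affine frame gives the same invariant.
1. K lies on line PZ with PK:KZ = 1:3 ⇒ K = (3/4, 0)
2. Y is the centroid of triangle KNG ⇒ Y = (7/12, -2/3)
line PY meets NG at W = (13/28, -6/7)
Y = P + t·(W−P) with t = 7/9, so PY:YW = 7/9:2/9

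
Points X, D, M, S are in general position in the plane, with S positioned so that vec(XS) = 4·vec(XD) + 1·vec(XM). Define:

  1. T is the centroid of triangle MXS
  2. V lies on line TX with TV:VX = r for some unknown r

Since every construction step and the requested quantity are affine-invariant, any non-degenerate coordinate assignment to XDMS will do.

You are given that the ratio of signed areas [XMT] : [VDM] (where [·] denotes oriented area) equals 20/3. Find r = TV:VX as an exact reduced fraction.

Set X = (0, 0), D = (1, 0), M = (0, 1), S = (4, 1); any affine frame gives the same invariant.
1. T is the centroid of triangle MXS ⇒ T = (4/3, 2/3)
2. With TV:VX = r, write λ = r/(r+1) so V = T + λ·(X−T); V is affine-linear in λ
Every point depending on V is an affine combination of V and λ-independent points, so each such coordinate is linear in λ; the λ² term in each signed area is a multiple of (X−T)×(X−T) = 0, so 2·[XMT] and 2·[VDM] are each linear in λ. Evaluating at λ=0 and λ=1:
  2·[XMT] = -4/3,   2·[VDM] = 2·λ − 1
So [XMT]:[VDM] = (-4/3) / (2·λ − 1). Setting this equal to 20/3:
  -4/3 = 20/3·(2·λ − 1)  ⇒  λ = 2/5
Then r = λ/(1−λ) = (2/5)/(3/5) = 2/3. Check: with r = 2/3, V = (4/5, 2/5) and [XMT]:[VDM] = 20/3 as required.

r = 2/3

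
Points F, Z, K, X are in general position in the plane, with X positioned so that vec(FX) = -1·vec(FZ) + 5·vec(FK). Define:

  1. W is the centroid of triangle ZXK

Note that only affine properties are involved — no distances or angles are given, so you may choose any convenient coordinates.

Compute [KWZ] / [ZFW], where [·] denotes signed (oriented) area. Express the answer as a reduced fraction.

[KWZ]:[ZFW] = 1/2

Set F = (0, 0), Z = (1, 0), K = (0, 1), X = (-1, 5); any affine frame gives the same invariant.
1. W is the centroid of triangle ZXK ⇒ W = (0, 2)
2·[KWZ] = -1, 2·[ZFW] = -2
[KWZ]:[ZFW] = -1:-2 = 1/2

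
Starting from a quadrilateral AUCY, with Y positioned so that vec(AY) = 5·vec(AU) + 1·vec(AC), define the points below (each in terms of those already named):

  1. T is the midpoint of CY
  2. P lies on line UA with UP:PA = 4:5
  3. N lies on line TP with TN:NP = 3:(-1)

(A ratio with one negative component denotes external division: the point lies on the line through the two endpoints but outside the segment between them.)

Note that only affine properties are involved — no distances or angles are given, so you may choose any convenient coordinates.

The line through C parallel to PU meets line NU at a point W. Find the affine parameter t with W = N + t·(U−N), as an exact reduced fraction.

t = 3

Choose coordinates A = (0, 0), U = (1, 0), C = (0, 1), Y = (5, 1).
1. T is the midpoint of CY ⇒ T = (5/2, 1)
2. P lies on line UA with UP:PA = 4:5 ⇒ P = (5/9, 0)
3. N lies on line TP with TN:NP = 3:(-1) ⇒ N = (-5/12, -1/2)
through C parallel to PU: direction (4/9, 0); meets NU at W = (23/6, 1)
W = N + t·(U−N) with t = 3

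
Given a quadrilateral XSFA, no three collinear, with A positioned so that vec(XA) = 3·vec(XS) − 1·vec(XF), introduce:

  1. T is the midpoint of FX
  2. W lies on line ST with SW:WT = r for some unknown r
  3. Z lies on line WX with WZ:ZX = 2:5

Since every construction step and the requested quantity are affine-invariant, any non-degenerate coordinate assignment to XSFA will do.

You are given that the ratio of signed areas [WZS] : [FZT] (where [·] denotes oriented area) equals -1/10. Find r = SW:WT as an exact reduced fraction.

r = 1/4

Choose coordinates X = (0, 0), S = (1, 0), F = (0, 1), A = (3, -1).
1. T is the midpoint of FX ⇒ T = (0, 1/2)
2. With SW:WT = r, write λ = r/(r+1) so W = S + λ·(T−S); W is affine-linear in λ
3. Z lies on line WX with WZ:ZX = 2:5 ⇒ Z is an affine combination of earlier points and hence also affine-linear in λ
Every point depending on W is an affine combination of W and λ-independent points, so each such coordinate is linear in λ; the λ² term in each signed area is a multiple of (T−S)×(T−S) = 0, so 2·[WZS] and 2·[FZT] are each linear in λ. Evaluating at λ=0 and λ=1:
  2·[WZS] = 1/7·λ,   2·[FZT] = 5/14·λ − 5/14
So [WZS]:[FZT] = (1/7·λ) / (5/14·λ − 5/14). Setting this equal to -1/10:
  1/7·λ = -1/10·(5/14·λ − 5/14)  ⇒  λ = 1/5
Then r = λ/(1−λ) = (1/5)/(4/5) = 1/4. Check: with r = 1/4, W = (4/5, 1/10) and [WZS]:[FZT] = -1/10 as required.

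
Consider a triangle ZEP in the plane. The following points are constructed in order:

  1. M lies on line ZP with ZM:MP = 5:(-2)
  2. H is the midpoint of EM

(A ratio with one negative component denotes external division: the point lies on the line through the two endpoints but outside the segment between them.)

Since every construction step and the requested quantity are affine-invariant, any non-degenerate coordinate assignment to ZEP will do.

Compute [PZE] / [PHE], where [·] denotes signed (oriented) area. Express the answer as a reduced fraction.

[PZE]:[PHE] = -3

Choose coordinates Z = (0, 0), E = (1, 0), P = (0, 1).
1. M lies on line ZP with ZM:MP = 5:(-2) ⇒ M = (0, 5/3)
2. H is the midpoint of EM ⇒ H = (1/2, 5/6)
2·[PZE] = 1, 2·[PHE] = -1/3
[PZE]:[PHE] = 1:-1/3 = -3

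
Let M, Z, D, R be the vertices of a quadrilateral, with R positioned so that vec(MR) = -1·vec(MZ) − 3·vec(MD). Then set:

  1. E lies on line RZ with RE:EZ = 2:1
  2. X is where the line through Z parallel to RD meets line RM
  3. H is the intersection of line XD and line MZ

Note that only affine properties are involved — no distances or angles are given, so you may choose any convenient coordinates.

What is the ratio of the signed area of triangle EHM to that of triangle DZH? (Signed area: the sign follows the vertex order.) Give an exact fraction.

[EHM]:[DZH] = 4/15

Choose coordinates M = (0, 0), Z = (1, 0), D = (0, 1), R = (-1, -3).
1. E lies on line RZ with RE:EZ = 2:1 ⇒ E = (1/3, -1)
2. X is where the line through Z parallel to RD meets line RM ⇒ X = (4, 12)
3. H is the intersection of line XD and line MZ ⇒ H = (-4/11, 0)
2·[EHM] = -4/11, 2·[DZH] = -15/11
[EHM]:[DZH] = -4/11:-15/11 = 4/15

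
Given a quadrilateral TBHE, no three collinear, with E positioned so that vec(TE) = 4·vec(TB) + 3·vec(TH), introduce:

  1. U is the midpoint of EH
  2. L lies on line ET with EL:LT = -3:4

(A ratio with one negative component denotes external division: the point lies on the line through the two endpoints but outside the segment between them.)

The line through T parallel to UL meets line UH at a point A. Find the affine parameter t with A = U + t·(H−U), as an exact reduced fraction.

t = -4/3

Set T = (0, 0), B = (1, 0), H = (0, 1), E = (4, 3); any affine frame gives the same invariant.
1. U is the midpoint of EH ⇒ U = (2, 2)
2. L lies on line ET with EL:LT = -3:4 ⇒ L = (16, 12)
through T parallel to UL: direction (14, 10); meets UH at A = (14/3, 10/3)
A = U + t·(H−U) with t = -4/3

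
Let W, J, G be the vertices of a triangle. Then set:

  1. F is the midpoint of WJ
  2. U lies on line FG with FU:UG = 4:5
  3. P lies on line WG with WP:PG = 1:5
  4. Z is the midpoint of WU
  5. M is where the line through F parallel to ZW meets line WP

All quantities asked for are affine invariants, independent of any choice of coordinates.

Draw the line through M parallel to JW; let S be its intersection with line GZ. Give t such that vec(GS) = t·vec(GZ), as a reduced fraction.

t = 81/35

Assign W = (0, 0), J = (1, 0), G = (0, 1) — the answer is frame-independent, so this choice is without loss of generality.
1. F is the midpoint of WJ ⇒ F = (1/2, 0)
2. U lies on line FG with FU:UG = 4:5 ⇒ U = (5/18, 4/9)
3. P lies on line WG with WP:PG = 1:5 ⇒ P = (0, 1/6)
4. Z is the midpoint of WU ⇒ Z = (5/36, 2/9)
5. M is where the line through F parallel to ZW meets line WP ⇒ M = (0, -4/5)
through M parallel to JW: direction (-1, 0); meets GZ at S = (9/28, -4/5)
S = G + t·(Z−G) with t = 81/35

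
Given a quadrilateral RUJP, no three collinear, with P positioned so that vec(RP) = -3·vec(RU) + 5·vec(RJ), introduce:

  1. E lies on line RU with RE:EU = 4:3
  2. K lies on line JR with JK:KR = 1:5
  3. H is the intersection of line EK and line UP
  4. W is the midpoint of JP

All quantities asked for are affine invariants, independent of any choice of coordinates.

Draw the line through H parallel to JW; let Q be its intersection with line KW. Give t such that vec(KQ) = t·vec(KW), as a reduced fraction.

t = 3/2

Assign R = (0, 0), U = (1, 0), J = (0, 1), P = (-3, 5) — the answer is frame-independent, so this choice is without loss of generality.
1. E lies on line RU with RE:EU = 4:3 ⇒ E = (4/7, 0)
2. K lies on line JR with JK:KR = 1:5 ⇒ K = (0, 5/6)
3. H is the intersection of line EK and line UP ⇒ H = (-2, 15/4)
4. W is the midpoint of JP ⇒ W = (-3/2, 3)
through H parallel to JW: direction (-3/2, 2); meets KW at Q = (-9/4, 49/12)
Q = K + t·(W−K) with t = 3/2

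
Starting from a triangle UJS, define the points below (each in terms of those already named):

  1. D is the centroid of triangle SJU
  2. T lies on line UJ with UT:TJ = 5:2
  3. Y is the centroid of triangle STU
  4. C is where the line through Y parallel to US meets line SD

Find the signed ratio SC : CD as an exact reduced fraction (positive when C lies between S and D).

SC:CD = 5/2

Choose coordinates U = (0, 0), J = (1, 0), S = (0, 1).
1. D is the centroid of triangle SJU ⇒ D = (1/3, 1/3)
2. T lies on line UJ with UT:TJ = 5:2 ⇒ T = (5/7, 0)
3. Y is the centroid of triangle STU ⇒ Y = (5/21, 1/3)
4. C is where the line through Y parallel to US meets line SD ⇒ C = (5/21, 11/21)
C = S + t·(D−S) with t = 5/7, so SC:CD = t:(1−t) = 5/7:2/7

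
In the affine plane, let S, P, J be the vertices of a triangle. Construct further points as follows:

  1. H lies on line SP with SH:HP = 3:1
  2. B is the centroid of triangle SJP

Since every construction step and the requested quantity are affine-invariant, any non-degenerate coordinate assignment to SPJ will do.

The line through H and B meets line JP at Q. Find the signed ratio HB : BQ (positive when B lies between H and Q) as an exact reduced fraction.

Set S = (0, 0), P = (1, 0), J = (0, 1); any affine frame gives the same invariant.
1. H lies on line SP with SH:HP = 3:1 ⇒ H = (3/4, 0)
2. B is the centroid of triangle SJP ⇒ B = (1/3, 1/3)
line HB meets JP at Q = (2, -1)
B = H + t·(Q−H) with t = -1/3, so HB:BQ = -1/3:4/3

HB:BQ = -1/4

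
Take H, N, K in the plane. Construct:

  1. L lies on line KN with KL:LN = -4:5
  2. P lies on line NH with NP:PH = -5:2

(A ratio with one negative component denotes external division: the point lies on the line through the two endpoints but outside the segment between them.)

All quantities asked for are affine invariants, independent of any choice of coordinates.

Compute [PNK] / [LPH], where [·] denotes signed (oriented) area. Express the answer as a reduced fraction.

[PNK]:[LPH] = 1/2

Assign H = (0, 0), N = (1, 0), K = (0, 1) — the answer is frame-independent, so this choice is without loss of generality.
1. L lies on line KN with KL:LN = -4:5 ⇒ L = (-4, 5)
2. P lies on line NH with NP:PH = -5:2 ⇒ P = (-2/3, 0)
2·[PNK] = 5/3, 2·[LPH] = 10/3
[PNK]:[LPH] = 5/3:10/3 = 1/2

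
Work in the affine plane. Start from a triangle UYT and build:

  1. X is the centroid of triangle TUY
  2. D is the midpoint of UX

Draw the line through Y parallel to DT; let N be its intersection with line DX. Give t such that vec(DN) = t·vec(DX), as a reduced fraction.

t = 4

Choose coordinates U = (0, 0), Y = (1, 0), T = (0, 1).
1. X is the centroid of triangle TUY ⇒ X = (1/3, 1/3)
2. D is the midpoint of UX ⇒ D = (1/6, 1/6)
through Y parallel to DT: direction (-1/6, 5/6); meets DX at N = (5/6, 5/6)
N = D + t·(X−D) with t = 4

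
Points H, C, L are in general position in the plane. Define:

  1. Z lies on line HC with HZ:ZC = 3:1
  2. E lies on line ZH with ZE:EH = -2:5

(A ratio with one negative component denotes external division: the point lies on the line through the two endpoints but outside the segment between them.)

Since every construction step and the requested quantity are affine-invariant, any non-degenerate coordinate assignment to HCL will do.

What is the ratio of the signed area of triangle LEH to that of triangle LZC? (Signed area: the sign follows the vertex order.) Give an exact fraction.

[LEH]:[LZC] = -5

Set H = (0, 0), C = (1, 0), L = (0, 1); any affine frame gives the same invariant.
1. Z lies on line HC with HZ:ZC = 3:1 ⇒ Z = (3/4, 0)
2. E lies on line ZH with ZE:EH = -2:5 ⇒ E = (5/4, 0)
2·[LEH] = -5/4, 2·[LZC] = 1/4
[LEH]:[LZC] = -5/4:1/4 = -5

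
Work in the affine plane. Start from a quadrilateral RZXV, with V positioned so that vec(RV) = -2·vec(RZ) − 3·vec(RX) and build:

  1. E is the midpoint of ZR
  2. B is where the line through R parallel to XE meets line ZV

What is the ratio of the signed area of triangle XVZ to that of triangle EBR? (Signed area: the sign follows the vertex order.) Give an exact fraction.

[XVZ]:[EBR] = -18

Set R = (0, 0), Z = (1, 0), X = (0, 1), V = (-2, -3); any affine frame gives the same invariant.
1. E is the midpoint of ZR ⇒ E = (1/2, 0)
2. B is where the line through R parallel to XE meets line ZV ⇒ B = (1/3, -2/3)
2·[XVZ] = 6, 2·[EBR] = -1/3
[XVZ]:[EBR] = 6:-1/3 = -18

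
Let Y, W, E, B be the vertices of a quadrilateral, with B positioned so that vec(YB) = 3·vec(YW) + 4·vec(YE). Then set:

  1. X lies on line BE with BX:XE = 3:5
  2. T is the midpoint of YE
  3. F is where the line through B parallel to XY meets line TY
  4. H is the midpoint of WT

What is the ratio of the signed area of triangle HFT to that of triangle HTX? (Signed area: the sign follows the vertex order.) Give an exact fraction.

Choose coordinates Y = (0, 0), W = (1, 0), E = (0, 1), B = (3, 4).
1. X lies on line BE with BX:XE = 3:5 ⇒ X = (15/8, 23/8)
2. T is the midpoint of YE ⇒ T = (0, 1/2)
3. F is where the line through B parallel to XY meets line TY ⇒ F = (0, -3/5)
4. H is the midpoint of WT ⇒ H = (1/2, 1/4)
2·[HFT] = -11/20, 2·[HTX] = -53/32
[HFT]:[HTX] = -11/20:-53/32 = 88/265

[HFT]:[HTX] = 88/265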